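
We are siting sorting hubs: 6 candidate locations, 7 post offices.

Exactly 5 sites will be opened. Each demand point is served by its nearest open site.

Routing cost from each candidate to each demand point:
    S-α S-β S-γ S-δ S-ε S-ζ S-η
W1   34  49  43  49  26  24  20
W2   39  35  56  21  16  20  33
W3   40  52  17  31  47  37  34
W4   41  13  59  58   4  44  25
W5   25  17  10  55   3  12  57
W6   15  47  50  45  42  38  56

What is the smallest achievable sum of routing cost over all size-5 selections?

94

Open {W1, W2, W4, W5, W6}.
  S-α→W6 15, S-β→W4 13, S-γ→W5 10, S-δ→W2 21, S-ε→W5 3, S-ζ→W5 12, S-η→W1 20  ⇒ total 94.
Compare {W1, W2, W3, W5, W6}: total 98.
Compare {W2, W3, W4, W5, W6}: total 99.
No size-5 selection does better; minimum is 94.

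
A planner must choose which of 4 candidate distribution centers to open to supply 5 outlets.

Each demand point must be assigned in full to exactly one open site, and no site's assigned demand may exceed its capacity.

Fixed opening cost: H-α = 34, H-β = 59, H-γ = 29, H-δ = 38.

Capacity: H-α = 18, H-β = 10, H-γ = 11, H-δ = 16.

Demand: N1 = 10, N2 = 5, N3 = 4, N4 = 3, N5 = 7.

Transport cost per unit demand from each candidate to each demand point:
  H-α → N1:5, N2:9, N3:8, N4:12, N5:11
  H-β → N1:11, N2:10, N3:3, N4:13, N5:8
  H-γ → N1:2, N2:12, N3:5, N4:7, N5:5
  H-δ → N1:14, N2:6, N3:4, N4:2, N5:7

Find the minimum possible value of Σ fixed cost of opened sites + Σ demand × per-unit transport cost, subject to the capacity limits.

Open {H-α, H-γ, H-δ}; cheapest assignment that respects the capacities:
  H-α (cap 18, load 5): N2 — cost 5×9 = 45
  H-γ (cap 11, load 10): N1 — cost 10×2 = 20
  H-δ (cap 16, load 14): N3, N4, N5 — cost 4×4 + 3×2 + 7×7 = 71
  Shipping 136, fixed 101 → total 237.
  Any other capacity-feasible assignment to {H-α, H-γ, H-δ} ships for at least 136.
Compare {H-α, H-δ}: its best feasible assignment gives total 238.
Compare {H-β, H-γ, H-δ}: its best feasible assignment gives total 243.
Every other set of open sites that can feasibly serve all demand totals ≥ 238 even under its best assignment. Minimum: 237.

237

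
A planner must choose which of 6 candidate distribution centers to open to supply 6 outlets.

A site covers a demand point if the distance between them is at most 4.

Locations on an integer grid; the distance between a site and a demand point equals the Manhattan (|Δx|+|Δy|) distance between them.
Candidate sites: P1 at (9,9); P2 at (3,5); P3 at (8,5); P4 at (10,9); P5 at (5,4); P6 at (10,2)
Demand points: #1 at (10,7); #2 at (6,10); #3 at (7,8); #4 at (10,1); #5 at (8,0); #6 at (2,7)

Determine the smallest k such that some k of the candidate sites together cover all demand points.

3

Coverage sets (demand points within 4 of each site):
  P1: {#1, #2, #3}
  P2: {#6}
  P3: {#1, #3}
  P4: {#1, #3}
  P5: {}
  P6: {#4, #5}
No 2 sites suffice: every size-2 union leaves at least one demand point uncovered.
But {P1, P2, P6} covers everything, so the minimum is 3.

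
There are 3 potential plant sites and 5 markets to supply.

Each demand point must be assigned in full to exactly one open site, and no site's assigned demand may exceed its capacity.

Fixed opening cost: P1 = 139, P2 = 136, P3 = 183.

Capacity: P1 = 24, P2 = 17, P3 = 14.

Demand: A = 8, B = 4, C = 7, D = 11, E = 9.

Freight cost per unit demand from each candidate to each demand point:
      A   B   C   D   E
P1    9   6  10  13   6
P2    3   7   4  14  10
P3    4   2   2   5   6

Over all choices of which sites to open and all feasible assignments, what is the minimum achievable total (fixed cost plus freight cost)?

Open {P1, P2}; cheapest assignment that respects the capacities:
  P1 (cap 24, load 24): B, D, E — cost 4×6 + 11×13 + 9×6 = 221
  P2 (cap 17, load 15): A, C — cost 8×3 + 7×4 = 52
  Shipping 273, fixed 275 → total 548.
  Any other capacity-feasible assignment to {P1, P2} ships for at least 273.
Compare {P1, P2, P3}: its best feasible assignment gives total 643.
Every other set of open sites that can feasibly serve all demand totals ≥ 643 even under its best assignment. Minimum: 548.

548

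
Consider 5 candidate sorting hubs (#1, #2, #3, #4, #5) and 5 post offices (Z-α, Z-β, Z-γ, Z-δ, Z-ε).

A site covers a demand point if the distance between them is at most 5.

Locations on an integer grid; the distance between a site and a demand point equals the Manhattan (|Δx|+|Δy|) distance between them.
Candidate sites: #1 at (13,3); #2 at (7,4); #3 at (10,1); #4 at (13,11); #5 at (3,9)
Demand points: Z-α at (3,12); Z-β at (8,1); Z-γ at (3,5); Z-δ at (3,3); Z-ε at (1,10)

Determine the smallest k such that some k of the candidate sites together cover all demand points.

Coverage sets (demand points within 5 of each site):
  #1: {}
  #2: {Z-β, Z-γ, Z-δ}
  #3: {Z-β}
  #4: {}
  #5: {Z-α, Z-γ, Z-ε}
No single site covers all 5 demand points.
But {#2, #5} covers everything, so the minimum is 2.

2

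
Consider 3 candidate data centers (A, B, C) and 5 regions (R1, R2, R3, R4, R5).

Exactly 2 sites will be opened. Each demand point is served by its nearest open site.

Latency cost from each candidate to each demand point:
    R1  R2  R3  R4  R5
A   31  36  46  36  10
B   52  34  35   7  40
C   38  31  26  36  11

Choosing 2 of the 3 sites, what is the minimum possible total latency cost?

113

Open {B, C}.
  R1→C 38, R2→C 31, R3→C 26, R4→B 7, R5→C 11  ⇒ total 113.
Compare {A, B}: total 117.
Compare {A, C}: total 134.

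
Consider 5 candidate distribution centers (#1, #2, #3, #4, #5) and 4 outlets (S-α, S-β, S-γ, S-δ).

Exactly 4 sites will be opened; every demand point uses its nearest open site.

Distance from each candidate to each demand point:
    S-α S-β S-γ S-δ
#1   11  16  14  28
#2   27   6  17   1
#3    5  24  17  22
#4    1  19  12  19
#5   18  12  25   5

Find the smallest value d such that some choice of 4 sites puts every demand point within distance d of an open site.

12

Open {#1, #2, #3, #4}.
  Farthest demand point is S-γ at distance 12 (to #4); all others are ≤ 12.
With {#1, #2, #4, #5} the worst case is 12.
With {#1, #3, #4, #5} the worst case is 12.
No size-4 selection achieves below 12.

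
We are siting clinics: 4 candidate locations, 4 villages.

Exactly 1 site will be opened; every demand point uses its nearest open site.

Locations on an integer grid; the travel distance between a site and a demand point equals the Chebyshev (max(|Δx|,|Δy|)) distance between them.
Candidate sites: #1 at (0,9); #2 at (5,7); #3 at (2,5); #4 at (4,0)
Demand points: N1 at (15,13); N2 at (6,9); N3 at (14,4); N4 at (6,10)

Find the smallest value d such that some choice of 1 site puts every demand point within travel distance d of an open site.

10

Open {#2}.
  Farthest demand point is N1 at travel distance 10 (to #2); all others are ≤ 10.
With {#3} the worst case is 13.
With {#4} the worst case is 13.
No size-1 selection achieves below 10.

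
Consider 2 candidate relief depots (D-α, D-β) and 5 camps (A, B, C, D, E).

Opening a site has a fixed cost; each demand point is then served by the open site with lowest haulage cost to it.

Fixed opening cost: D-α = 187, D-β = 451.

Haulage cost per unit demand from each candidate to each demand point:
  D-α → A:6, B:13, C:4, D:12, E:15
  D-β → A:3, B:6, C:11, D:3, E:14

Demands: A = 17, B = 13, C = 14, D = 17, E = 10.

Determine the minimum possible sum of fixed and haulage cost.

Open {D-α}: assign each demand point to its cheapest open site.
  A→D-α 17×6=102, B→D-α 13×13=169, C→D-α 14×4=56, D→D-α 17×12=204, E→D-α 10×15=150
  haulage cost 681, fixed 187 → total 868.
Compare {D-β}: haulage cost 474 + fixed 451 = 925.
Compare {D-α, D-β}: haulage cost 376 + fixed 638 = 1014.

868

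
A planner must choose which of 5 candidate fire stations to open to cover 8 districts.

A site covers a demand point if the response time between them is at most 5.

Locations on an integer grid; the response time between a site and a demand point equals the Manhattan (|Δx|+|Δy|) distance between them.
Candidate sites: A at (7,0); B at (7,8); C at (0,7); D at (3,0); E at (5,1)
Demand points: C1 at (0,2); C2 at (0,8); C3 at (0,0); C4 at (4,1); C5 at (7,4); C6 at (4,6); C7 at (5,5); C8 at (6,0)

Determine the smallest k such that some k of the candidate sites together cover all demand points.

3

Coverage sets (demand points within 5 of each site):
  A: {C4, C5, C8}
  B: {C5, C6, C7}
  C: {C1, C2, C6}
  D: {C1, C3, C4, C8}
  E: {C4, C5, C7, C8}
No 2 sites suffice: every size-2 union leaves at least one demand point uncovered.
But {B, C, D} covers everything, so the minimum is 3.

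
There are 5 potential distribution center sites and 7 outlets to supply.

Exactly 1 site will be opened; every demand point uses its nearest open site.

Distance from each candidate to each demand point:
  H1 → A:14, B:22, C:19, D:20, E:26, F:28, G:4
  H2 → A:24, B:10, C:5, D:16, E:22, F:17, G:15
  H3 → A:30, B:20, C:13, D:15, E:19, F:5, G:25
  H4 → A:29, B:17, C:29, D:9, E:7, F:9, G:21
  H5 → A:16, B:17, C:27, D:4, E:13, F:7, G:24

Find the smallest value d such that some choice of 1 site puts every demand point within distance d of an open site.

24

Open {H2}.
  Farthest demand point is A at distance 24 (to H2); all others are ≤ 24.
With {H5} the worst case is 27.
With {H1} the worst case is 28.
No size-1 selection achieves below 24.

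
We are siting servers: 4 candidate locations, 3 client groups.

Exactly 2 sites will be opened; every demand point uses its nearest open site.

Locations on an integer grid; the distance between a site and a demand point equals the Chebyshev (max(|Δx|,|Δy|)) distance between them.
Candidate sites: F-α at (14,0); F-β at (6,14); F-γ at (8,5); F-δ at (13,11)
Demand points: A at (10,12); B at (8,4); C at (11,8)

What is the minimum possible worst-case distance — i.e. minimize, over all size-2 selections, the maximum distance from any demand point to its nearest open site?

3

Open {F-γ, F-δ}.
  Farthest demand point is A at distance 3 (to F-δ); all others are ≤ 3.
With {F-β, F-γ} the worst case is 4.
With {F-α, F-β} the worst case is 6.
No size-2 selection achieves below 3.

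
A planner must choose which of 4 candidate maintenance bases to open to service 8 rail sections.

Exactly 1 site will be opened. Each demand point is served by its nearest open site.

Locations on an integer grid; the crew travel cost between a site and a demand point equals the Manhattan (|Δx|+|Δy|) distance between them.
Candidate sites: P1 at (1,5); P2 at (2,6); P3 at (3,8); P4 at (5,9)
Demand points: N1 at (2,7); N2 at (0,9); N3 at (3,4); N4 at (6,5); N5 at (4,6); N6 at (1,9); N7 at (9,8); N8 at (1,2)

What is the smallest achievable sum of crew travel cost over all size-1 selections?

34

Open {P2}.
  N1→P2 1, N2→P2 5, N3→P2 3, N4→P2 5, N5→P2 2, N6→P2 4, N7→P2 9, N8→P2 5  ⇒ total 34.
Compare {P3}: total 36.
Compare {P1}: total 38.
No size-1 selection does better; minimum is 34.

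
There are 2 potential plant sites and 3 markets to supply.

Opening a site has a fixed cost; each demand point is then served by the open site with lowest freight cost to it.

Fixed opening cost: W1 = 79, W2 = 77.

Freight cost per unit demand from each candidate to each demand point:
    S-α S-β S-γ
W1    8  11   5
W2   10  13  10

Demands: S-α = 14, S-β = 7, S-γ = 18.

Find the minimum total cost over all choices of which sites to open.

Open {W1}: assign each demand point to its cheapest open site.
  S-α→W1 14×8=112, S-β→W1 7×11=77, S-γ→W1 18×5=90
  freight cost 279, fixed 79 → total 358.
Compare {W1, W2}: freight cost 279 + fixed 156 = 435.
Compare {W2}: freight cost 411 + fixed 77 = 488.

358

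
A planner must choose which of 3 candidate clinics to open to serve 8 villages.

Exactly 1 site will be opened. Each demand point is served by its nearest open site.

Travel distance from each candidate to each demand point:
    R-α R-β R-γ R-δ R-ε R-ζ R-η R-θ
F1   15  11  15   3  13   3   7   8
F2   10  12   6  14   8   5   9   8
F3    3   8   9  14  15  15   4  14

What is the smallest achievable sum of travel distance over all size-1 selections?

72

Open {F2}.
  R-α→F2 10, R-β→F2 12, R-γ→F2 6, R-δ→F2 14, R-ε→F2 8, R-ζ→F2 5, R-η→F2 9, R-θ→F2 8  ⇒ total 72.
Compare {F1}: total 75.
Compare {F3}: total 82.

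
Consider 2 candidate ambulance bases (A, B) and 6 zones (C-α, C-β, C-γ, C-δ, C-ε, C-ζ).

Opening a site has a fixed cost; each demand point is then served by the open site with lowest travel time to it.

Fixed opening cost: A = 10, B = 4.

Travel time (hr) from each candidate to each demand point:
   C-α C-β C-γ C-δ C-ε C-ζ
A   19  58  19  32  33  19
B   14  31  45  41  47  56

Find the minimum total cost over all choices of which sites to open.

162

Open {A, B}: assign each demand point to its cheapest open site.
  C-α→B 14, C-β→B 31, C-γ→A 19, C-δ→A 32, C-ε→A 33, C-ζ→A 19
  travel time 148, fixed 14 → total 162.
Compare {A}: travel time 180 + fixed 10 = 190.
Compare {B}: travel time 234 + fixed 4 = 238.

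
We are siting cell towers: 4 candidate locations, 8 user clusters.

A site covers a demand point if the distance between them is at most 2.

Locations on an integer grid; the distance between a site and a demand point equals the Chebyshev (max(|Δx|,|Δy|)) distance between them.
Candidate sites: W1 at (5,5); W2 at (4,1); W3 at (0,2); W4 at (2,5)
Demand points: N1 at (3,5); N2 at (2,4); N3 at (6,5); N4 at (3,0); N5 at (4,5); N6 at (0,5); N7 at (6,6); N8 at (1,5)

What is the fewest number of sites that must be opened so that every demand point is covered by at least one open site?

3

Coverage sets (demand points within 2 of each site):
  W1: {N1, N3, N5, N7}
  W2: {N4}
  W3: {N2}
  W4: {N1, N2, N5, N6, N8}
No 2 sites suffice: every size-2 union leaves at least one demand point uncovered.
But {W1, W2, W4} covers everything, so the minimum is 3.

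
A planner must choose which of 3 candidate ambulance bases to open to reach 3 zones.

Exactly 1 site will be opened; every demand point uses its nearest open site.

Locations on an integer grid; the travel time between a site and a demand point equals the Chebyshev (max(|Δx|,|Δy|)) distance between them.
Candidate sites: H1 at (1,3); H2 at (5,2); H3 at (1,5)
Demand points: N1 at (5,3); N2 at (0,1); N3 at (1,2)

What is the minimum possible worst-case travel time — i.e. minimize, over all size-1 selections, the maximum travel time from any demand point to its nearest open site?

4

Open {H1}.
  Farthest demand point is N1 at travel time 4 (to H1); all others are ≤ 4.
With {H3} the worst case is 4.
With {H2} the worst case is 5.
No size-1 selection achieves below 4.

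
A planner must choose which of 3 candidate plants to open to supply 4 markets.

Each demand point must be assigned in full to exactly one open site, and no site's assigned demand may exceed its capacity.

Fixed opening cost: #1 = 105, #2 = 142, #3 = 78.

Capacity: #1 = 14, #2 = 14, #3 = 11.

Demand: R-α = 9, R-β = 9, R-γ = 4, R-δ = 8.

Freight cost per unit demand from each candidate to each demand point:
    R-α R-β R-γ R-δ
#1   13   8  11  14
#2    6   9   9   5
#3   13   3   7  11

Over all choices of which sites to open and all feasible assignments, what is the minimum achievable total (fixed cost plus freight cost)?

545

Open {#1, #2, #3}; cheapest assignment that respects the capacities:
  #1 (cap 14, load 9): R-α — cost 9×13 = 117
  #2 (cap 14, load 12): R-γ, R-δ — cost 4×9 + 8×5 = 76
  #3 (cap 11, load 9): R-β — cost 9×3 = 27
  Shipping 220, fixed 325 → total 545.
  Any other capacity-feasible assignment to {#1, #2, #3} ships for at least 220.
Total demand is 30 and no other set of sites has combined capacity ≥ 30, so {#1, #2, #3} is the only feasible choice of open sites. Minimum: 545.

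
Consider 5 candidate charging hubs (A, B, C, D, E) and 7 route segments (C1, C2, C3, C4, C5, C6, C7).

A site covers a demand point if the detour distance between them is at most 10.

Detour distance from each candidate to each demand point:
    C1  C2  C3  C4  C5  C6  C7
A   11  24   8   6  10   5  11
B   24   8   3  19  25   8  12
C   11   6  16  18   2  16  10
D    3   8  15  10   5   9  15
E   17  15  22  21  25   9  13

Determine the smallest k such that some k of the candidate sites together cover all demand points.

Coverage sets (demand points within 10 of each site):
  A: {C3, C4, C5, C6}
  B: {C2, C3, C6}
  C: {C2, C5, C7}
  D: {C1, C2, C4, C5, C6}
  E: {C6}
No 2 sites suffice: every size-2 union leaves at least one demand point uncovered.
But {A, C, D} covers everything, so the minimum is 3.

3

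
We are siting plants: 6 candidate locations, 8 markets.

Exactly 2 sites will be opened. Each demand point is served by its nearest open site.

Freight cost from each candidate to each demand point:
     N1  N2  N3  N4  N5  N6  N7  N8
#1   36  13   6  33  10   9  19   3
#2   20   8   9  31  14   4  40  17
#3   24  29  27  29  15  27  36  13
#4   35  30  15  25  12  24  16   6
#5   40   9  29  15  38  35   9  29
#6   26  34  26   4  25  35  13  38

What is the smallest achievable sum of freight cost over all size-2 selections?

84

Open {#1, #6}.
  N1→#6 26, N2→#1 13, N3→#1 6, N4→#6 4, N5→#1 10, N6→#1 9, N7→#6 13, N8→#1 3  ⇒ total 84.
Compare {#2, #6}: total 89.
Compare {#2, #5}: total 96.
No size-2 selection does better; minimum is 84.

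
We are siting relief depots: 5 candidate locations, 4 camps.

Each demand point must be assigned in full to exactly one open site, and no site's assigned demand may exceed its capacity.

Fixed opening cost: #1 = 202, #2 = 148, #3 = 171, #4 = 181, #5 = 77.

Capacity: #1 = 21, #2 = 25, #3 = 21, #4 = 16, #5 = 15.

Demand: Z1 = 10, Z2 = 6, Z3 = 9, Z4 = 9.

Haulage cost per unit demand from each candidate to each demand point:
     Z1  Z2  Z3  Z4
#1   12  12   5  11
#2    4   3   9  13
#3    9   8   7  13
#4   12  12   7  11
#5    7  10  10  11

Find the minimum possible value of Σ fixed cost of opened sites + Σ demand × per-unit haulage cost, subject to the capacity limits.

Open {#2, #5}; cheapest assignment that respects the capacities:
  #2 (cap 25, load 25): Z1, Z2, Z3 — cost 10×4 + 6×3 + 9×9 = 139
  #5 (cap 15, load 9): Z4 — cost 9×11 = 99
  Shipping 238, fixed 225 → total 463.
  Any other capacity-feasible assignment to {#2, #5} ships for at least 238.
Compare {#1, #2}: its best feasible assignment gives total 552.
Compare {#2, #3}: its best feasible assignment gives total 557.
Every other set of open sites that can feasibly serve all demand totals ≥ 552 even under its best assignment. Minimum: 463.

463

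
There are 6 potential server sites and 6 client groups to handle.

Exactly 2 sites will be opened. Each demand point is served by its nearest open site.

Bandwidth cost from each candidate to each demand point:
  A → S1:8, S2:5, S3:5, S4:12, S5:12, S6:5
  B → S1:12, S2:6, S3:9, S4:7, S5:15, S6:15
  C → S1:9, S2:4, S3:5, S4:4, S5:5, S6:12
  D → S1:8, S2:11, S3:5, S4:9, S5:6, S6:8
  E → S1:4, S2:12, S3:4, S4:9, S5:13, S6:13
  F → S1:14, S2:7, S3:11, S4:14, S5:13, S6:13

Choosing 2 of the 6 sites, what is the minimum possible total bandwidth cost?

Open {A, C}.
  S1→A 8, S2→C 4, S3→A 5, S4→C 4, S5→C 5, S6→A 5  ⇒ total 31.
Compare {C, E}: total 33.
Compare {C, D}: total 34.
No size-2 selection does better; minimum is 31.

31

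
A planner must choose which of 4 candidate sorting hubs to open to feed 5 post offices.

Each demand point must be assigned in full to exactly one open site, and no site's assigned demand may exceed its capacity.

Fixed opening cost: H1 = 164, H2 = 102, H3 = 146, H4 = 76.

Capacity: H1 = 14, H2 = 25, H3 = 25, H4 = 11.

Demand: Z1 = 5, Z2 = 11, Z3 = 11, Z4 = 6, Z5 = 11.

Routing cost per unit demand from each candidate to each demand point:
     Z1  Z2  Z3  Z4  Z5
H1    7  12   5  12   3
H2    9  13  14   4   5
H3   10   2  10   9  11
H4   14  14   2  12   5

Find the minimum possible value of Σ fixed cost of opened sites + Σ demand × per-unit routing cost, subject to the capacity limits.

Open {H2, H3, H4}; cheapest assignment that respects the capacities:
  H2 (cap 25, load 22): Z1, Z4, Z5 — cost 5×9 + 6×4 + 11×5 = 124
  H3 (cap 25, load 11): Z2 — cost 11×2 = 22
  H4 (cap 11, load 11): Z3 — cost 11×2 = 22
  Shipping 168, fixed 324 → total 492.
  Any other capacity-feasible assignment to {H2, H3, H4} ships for at least 168.
Compare {H2, H3}: its best feasible assignment gives total 504.
Compare {H1, H3, H4}: its best feasible assignment gives total 567.
Every other set of open sites that can feasibly serve all demand totals ≥ 504 even under its best assignment. Minimum: 492.

492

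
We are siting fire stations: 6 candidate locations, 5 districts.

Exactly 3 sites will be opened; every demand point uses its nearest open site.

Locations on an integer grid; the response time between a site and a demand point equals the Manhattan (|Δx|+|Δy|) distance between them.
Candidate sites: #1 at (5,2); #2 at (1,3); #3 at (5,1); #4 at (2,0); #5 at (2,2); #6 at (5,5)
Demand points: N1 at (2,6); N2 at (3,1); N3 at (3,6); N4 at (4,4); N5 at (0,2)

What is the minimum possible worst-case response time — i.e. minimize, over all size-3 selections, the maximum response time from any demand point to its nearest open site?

Open {#1, #2, #6}.
  Farthest demand point is N1 at response time 4 (to #2); all others are ≤ 4.
With {#1, #4, #6} the worst case is 4.
With {#1, #5, #6} the worst case is 4.
No size-3 selection achieves below 4.

4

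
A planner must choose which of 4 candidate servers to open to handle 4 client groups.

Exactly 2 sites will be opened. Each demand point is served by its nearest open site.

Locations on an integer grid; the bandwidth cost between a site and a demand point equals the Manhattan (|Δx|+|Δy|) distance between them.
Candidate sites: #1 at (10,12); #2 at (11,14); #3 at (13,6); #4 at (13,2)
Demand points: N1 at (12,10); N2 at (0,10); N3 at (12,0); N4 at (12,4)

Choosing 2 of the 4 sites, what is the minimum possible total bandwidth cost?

22

Open {#1, #4}.
  N1→#1 4, N2→#1 12, N3→#4 3, N4→#4 3  ⇒ total 22.
Compare {#1, #3}: total 26.
Compare {#2, #4}: total 26.
No size-2 selection does better; minimum is 22.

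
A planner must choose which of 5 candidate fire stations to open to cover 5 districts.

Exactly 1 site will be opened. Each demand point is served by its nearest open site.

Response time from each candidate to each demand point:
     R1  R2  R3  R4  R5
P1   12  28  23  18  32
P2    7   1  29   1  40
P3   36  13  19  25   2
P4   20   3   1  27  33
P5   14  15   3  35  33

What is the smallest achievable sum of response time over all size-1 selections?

78

Open {P2}.
  R1→P2 7, R2→P2 1, R3→P2 29, R4→P2 1, R5→P2 40  ⇒ total 78.
Compare {P4}: total 84.
Compare {P3}: total 95.
No size-1 selection does better; minimum is 78.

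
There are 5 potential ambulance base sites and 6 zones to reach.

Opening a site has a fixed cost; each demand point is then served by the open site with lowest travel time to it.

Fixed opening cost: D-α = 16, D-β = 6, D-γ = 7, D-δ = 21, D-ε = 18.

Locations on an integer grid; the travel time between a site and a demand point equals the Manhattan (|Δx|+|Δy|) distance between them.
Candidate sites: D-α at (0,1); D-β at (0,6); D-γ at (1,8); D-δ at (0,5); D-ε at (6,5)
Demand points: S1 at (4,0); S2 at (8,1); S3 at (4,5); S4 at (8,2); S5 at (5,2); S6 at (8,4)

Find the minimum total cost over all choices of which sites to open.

45

Open {D-ε}: assign each demand point to its cheapest open site.
  S1→D-ε 7, S2→D-ε 6, S3→D-ε 2, S4→D-ε 5, S5→D-ε 4, S6→D-ε 3
  travel time 27, fixed 18 → total 45.
Compare {D-β, D-ε}: travel time 27 + fixed 24 = 51.
Compare {D-γ, D-ε}: travel time 27 + fixed 25 = 52.
Compare {D-β, D-γ, D-ε}: travel time 27 + fixed 31 = 58.
All other subsets cost ≥ 51. Minimum total cost: 45.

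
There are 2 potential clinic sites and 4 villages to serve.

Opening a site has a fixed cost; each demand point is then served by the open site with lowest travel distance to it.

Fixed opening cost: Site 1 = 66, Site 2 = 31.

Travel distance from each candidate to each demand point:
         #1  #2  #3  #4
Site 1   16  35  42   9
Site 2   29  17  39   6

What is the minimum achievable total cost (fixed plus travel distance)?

Open {Site 2}: assign each demand point to its cheapest open site.
  #1→Site 2 29, #2→Site 2 17, #3→Site 2 39, #4→Site 2 6
  travel distance 91, fixed 31 → total 122.
Compare {Site 1}: travel distance 102 + fixed 66 = 168.
Compare {Site 1, Site 2}: travel distance 78 + fixed 97 = 175.

122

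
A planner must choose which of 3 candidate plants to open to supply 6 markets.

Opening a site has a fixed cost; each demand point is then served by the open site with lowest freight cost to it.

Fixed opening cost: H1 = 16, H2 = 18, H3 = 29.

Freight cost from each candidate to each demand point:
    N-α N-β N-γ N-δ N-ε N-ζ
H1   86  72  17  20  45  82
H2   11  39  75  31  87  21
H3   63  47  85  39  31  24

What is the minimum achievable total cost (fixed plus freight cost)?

Open {H1, H2}: assign each demand point to its cheapest open site.
  N-α→H2 11, N-β→H2 39, N-γ→H1 17, N-δ→H1 20, N-ε→H1 45, N-ζ→H2 21
  freight cost 153, fixed 34 → total 187.
Compare {H1, H2, H3}: freight cost 139 + fixed 63 = 202.
Compare {H1, H3}: freight cost 202 + fixed 45 = 247.
Compare {H2, H3}: freight cost 208 + fixed 47 = 255.
All other subsets cost ≥ 202. Minimum total cost: 187.

187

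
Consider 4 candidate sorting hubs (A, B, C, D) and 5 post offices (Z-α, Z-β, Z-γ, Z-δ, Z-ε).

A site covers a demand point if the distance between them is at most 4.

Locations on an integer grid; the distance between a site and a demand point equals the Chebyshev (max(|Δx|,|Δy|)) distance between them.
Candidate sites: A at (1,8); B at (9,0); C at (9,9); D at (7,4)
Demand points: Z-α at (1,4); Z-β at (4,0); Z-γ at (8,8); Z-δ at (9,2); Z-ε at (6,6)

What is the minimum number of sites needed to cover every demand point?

Coverage sets (demand points within 4 of each site):
  A: {Z-α}
  B: {Z-δ}
  C: {Z-γ, Z-ε}
  D: {Z-β, Z-γ, Z-δ, Z-ε}
No single site covers all 5 demand points.
But {A, D} covers everything, so the minimum is 2.

2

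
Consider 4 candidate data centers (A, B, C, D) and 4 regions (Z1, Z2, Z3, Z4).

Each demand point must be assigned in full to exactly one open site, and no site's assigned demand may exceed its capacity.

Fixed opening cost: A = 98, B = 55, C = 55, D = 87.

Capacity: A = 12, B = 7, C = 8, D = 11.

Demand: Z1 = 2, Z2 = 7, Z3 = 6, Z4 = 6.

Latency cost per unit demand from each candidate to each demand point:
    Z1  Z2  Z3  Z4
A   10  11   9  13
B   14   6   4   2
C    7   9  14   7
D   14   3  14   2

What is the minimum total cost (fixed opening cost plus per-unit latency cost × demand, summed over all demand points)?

298

Open {B, C, D}; cheapest assignment that respects the capacities:
  B (cap 7, load 6): Z3 — cost 6×4 = 24
  C (cap 8, load 8): Z1, Z4 — cost 2×7 + 6×7 = 56
  D (cap 11, load 7): Z2 — cost 7×3 = 21
  Shipping 101, fixed 197 → total 298.
  Any other capacity-feasible assignment to {B, C, D} ships for at least 101.
Compare {A, B, D}: its best feasible assignment gives total 347.
Compare {A, B, C}: its best feasible assignment gives total 357.
Every other set of open sites that can feasibly serve all demand totals ≥ 347 even under its best assignment. Minimum: 298.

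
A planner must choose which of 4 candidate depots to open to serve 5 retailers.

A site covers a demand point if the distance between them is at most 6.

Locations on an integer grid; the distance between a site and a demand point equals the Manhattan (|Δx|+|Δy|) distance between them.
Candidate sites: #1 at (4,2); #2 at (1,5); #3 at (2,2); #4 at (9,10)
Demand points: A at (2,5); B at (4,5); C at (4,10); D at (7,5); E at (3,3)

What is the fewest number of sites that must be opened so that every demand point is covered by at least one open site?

2

Coverage sets (demand points within 6 of each site):
  #1: {A, B, D, E}
  #2: {A, B, D, E}
  #3: {A, B, E}
  #4: {C}
No single site covers all 5 demand points.
But {#1, #4} covers everything, so the minimum is 2.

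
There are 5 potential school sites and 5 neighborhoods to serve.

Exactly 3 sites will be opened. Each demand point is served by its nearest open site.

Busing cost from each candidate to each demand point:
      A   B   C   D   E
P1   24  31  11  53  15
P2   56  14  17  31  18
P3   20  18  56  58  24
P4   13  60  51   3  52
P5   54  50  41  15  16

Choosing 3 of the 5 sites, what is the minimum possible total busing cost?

Open {P1, P2, P4}.
  A→P4 13, B→P2 14, C→P1 11, D→P4 3, E→P1 15  ⇒ total 56.
Compare {P1, P3, P4}: total 60.
Compare {P2, P4, P5}: total 63.
No size-3 selection does better; minimum is 56.

56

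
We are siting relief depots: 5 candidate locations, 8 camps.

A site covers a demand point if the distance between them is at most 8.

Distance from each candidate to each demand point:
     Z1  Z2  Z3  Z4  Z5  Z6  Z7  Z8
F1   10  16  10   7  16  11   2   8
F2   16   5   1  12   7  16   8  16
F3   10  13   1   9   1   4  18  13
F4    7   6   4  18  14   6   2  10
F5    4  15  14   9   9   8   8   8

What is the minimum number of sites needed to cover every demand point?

3

Coverage sets (demand points within 8 of each site):
  F1: {Z4, Z7, Z8}
  F2: {Z2, Z3, Z5, Z7}
  F3: {Z3, Z5, Z6}
  F4: {Z1, Z2, Z3, Z6, Z7}
  F5: {Z1, Z6, Z7, Z8}
No 2 sites suffice: every size-2 union leaves at least one demand point uncovered.
But {F1, F2, F4} covers everything, so the minimum is 3.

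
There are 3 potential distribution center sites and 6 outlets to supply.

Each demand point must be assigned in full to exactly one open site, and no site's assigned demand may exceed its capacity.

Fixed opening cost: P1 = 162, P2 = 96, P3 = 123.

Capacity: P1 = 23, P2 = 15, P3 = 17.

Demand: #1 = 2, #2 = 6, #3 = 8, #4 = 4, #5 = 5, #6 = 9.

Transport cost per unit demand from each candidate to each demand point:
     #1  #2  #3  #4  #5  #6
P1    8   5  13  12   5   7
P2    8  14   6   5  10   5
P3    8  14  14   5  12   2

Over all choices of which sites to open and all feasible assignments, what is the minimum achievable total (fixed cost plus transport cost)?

Open {P1, P2}; cheapest assignment that respects the capacities:
  P1 (cap 23, load 22): #1, #2, #5, #6 — cost 2×8 + 6×5 + 5×5 + 9×7 = 134
  P2 (cap 15, load 12): #3, #4 — cost 8×6 + 4×5 = 68
  Shipping 202, fixed 258 → total 460.
  Any other capacity-feasible assignment to {P1, P2} ships for at least 202.
Compare {P1, P3}: its best feasible assignment gives total 498.
Compare {P1, P2, P3}: its best feasible assignment gives total 538.
Every other set of open sites that can feasibly serve all demand totals ≥ 498 even under its best assignment. Minimum: 460.

460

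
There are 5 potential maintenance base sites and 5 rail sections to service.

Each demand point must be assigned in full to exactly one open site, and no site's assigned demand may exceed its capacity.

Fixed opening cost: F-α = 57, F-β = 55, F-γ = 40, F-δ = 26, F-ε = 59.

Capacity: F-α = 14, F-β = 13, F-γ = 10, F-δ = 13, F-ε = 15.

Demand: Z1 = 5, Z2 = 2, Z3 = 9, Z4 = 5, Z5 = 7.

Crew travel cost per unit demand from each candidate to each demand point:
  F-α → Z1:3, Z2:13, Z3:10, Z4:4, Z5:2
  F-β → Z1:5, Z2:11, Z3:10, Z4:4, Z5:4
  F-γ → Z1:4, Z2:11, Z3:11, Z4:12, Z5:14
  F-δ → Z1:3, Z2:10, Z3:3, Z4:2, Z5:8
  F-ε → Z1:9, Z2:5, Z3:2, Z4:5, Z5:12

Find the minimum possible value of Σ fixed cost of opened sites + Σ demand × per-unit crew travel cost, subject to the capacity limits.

209

Open {F-α, F-δ, F-ε}; cheapest assignment that respects the capacities:
  F-α (cap 14, load 12): Z1, Z5 — cost 5×3 + 7×2 = 29
  F-δ (cap 13, load 5): Z4 — cost 5×2 = 10
  F-ε (cap 15, load 11): Z2, Z3 — cost 2×5 + 9×2 = 28
  Shipping 67, fixed 142 → total 209.
  Any other capacity-feasible assignment to {F-α, F-δ, F-ε} ships for at least 67.
Compare {F-α, F-ε}: its best feasible assignment gives total 214.
Compare {F-β, F-δ, F-ε}: its best feasible assignment gives total 221.
Every other set of open sites that can feasibly serve all demand totals ≥ 214 even under its best assignment. Minimum: 209.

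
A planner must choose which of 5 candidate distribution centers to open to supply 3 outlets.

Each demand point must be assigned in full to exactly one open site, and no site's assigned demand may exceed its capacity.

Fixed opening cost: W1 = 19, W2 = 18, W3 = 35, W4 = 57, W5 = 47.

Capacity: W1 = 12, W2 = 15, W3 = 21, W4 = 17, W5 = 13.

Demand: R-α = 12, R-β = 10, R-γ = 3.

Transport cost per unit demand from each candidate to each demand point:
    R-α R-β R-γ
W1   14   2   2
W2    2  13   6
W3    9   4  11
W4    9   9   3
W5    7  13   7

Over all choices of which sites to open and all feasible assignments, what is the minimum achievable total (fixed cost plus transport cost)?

Open {W1, W2}; cheapest assignment that respects the capacities:
  W1 (cap 12, load 10): R-β — cost 10×2 = 20
  W2 (cap 15, load 15): R-α, R-γ — cost 12×2 + 3×6 = 42
  Shipping 62, fixed 37 → total 99.
  Any other capacity-feasible assignment to {W1, W2} ships for at least 62.
Compare {W1, W2, W3}: its best feasible assignment gives total 134.
Compare {W2, W3}: its best feasible assignment gives total 135.
Every other set of open sites that can feasibly serve all demand totals ≥ 134 even under its best assignment. Minimum: 99.

99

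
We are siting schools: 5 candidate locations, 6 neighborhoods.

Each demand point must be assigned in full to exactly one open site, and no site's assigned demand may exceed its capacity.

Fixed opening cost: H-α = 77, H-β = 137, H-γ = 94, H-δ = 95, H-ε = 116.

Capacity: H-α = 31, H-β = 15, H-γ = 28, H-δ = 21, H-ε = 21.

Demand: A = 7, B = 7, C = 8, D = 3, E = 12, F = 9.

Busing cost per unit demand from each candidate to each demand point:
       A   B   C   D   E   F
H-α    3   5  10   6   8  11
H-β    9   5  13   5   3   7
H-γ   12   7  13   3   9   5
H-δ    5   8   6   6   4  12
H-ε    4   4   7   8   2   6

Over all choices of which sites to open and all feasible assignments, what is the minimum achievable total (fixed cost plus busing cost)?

425

Open {H-α, H-ε}; cheapest assignment that respects the capacities:
  H-α (cap 31, load 25): A, B, C, D — cost 7×3 + 7×5 + 8×10 + 3×6 = 154
  H-ε (cap 21, load 21): E, F — cost 12×2 + 9×6 = 78
  Shipping 232, fixed 193 → total 425.
  Any other capacity-feasible assignment to {H-α, H-ε} ships for at least 232.
Compare {H-α, H-δ}: its best feasible assignment gives total 441.
Compare {H-α, H-γ}: its best feasible assignment gives total 469.
Every other set of open sites that can feasibly serve all demand totals ≥ 441 even under its best assignment. Minimum: 425.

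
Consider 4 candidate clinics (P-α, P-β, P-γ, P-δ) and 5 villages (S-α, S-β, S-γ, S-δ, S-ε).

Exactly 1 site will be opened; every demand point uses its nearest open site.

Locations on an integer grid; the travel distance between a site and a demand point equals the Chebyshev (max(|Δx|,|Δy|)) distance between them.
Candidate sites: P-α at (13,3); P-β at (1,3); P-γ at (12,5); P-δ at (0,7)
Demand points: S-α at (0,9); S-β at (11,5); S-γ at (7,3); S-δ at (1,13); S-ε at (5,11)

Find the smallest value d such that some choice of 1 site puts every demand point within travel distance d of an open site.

10

Open {P-β}.
  Farthest demand point is S-β at travel distance 10 (to P-β); all others are ≤ 10.
With {P-δ} the worst case is 11.
With {P-γ} the worst case is 12.
No size-1 selection achieves below 10.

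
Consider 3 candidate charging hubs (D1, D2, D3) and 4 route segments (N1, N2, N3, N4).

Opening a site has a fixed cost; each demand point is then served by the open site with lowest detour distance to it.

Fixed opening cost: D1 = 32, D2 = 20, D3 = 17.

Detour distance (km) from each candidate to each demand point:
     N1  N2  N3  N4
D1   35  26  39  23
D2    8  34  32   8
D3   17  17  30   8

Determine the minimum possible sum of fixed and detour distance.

Open {D3}: assign each demand point to its cheapest open site.
  N1→D3 17, N2→D3 17, N3→D3 30, N4→D3 8
  detour distance 72, fixed 17 → total 89.
Compare {D2, D3}: detour distance 63 + fixed 37 = 100.
Compare {D2}: detour distance 82 + fixed 20 = 102.
Compare {D1, D3}: detour distance 72 + fixed 49 = 121.
All other subsets cost ≥ 100. Minimum total cost: 89.

89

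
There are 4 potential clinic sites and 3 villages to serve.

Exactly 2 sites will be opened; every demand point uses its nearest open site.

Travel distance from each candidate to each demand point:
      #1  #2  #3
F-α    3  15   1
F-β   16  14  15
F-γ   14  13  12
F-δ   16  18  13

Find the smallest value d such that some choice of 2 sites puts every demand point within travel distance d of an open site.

Open {F-α, F-γ}.
  Farthest demand point is #2 at travel distance 13 (to F-γ); all others are ≤ 13.
With {F-α, F-β} the worst case is 14.
With {F-β, F-γ} the worst case is 14.
No size-2 selection achieves below 13.

13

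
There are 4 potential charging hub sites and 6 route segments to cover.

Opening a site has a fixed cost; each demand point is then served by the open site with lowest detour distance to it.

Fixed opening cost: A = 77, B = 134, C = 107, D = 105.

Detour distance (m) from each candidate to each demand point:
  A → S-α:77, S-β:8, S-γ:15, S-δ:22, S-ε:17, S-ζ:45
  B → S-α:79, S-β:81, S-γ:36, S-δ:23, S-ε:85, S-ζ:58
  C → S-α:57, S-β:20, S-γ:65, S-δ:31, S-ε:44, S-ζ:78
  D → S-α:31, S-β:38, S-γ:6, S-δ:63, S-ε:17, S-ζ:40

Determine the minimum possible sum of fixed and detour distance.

Open {A}: assign each demand point to its cheapest open site.
  S-α→A 77, S-β→A 8, S-γ→A 15, S-δ→A 22, S-ε→A 17, S-ζ→A 45
  detour distance 184, fixed 77 → total 261.
Compare {D}: detour distance 195 + fixed 105 = 300.
Compare {A, D}: detour distance 124 + fixed 182 = 306.
Compare {A, C}: detour distance 164 + fixed 184 = 348.
All other subsets cost ≥ 300. Minimum total cost: 261.

261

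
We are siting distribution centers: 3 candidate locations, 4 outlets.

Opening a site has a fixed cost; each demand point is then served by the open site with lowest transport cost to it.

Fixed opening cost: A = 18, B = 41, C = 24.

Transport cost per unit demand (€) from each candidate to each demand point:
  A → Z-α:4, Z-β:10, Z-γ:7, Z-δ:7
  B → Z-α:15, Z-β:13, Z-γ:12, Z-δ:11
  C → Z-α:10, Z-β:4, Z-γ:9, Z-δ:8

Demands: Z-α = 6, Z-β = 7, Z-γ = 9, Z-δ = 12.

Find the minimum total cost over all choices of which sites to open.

241

Open {A, C}: assign each demand point to its cheapest open site.
  Z-α→A 6×4=24, Z-β→C 7×4=28, Z-γ→A 9×7=63, Z-δ→A 12×7=84
  transport cost 199, fixed 42 → total 241.
Compare {A}: transport cost 241 + fixed 18 = 259.
Compare {A, B, C}: transport cost 199 + fixed 83 = 282.
Compare {C}: transport cost 265 + fixed 24 = 289.
All other subsets cost ≥ 259. Minimum total cost: 241.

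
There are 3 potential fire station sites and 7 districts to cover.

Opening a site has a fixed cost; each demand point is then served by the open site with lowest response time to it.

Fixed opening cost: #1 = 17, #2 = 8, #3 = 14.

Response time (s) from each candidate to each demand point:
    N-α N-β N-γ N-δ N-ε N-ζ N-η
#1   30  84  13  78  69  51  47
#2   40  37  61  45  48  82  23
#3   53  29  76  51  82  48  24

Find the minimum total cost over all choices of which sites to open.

Open {#1, #2}: assign each demand point to its cheapest open site.
  N-α→#1 30, N-β→#2 37, N-γ→#1 13, N-δ→#2 45, N-ε→#2 48, N-ζ→#1 51, N-η→#2 23
  response time 247, fixed 25 → total 272.
Compare {#1, #2, #3}: response time 236 + fixed 39 = 275.
Compare {#1, #3}: response time 264 + fixed 31 = 295.
Compare {#2, #3}: response time 294 + fixed 22 = 316.
All other subsets cost ≥ 275. Minimum total cost: 272.

272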